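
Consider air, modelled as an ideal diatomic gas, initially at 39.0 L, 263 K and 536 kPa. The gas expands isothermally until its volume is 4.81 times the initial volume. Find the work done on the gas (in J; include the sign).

-32800 J

n = P₁V₁/(RT₁) = 536×39.0/(8.314×263) = 9.56 mol.
Isothermal: T stays 263 K; PV = const ⇒ V₂ = 188 L, P₂ = 111 kPa.
W = nRT ln(V₂/V₁) = 9.56×8.314×263×ln(4.81) = 32800 J.
Work done on the gas = −W_by = -32800 J.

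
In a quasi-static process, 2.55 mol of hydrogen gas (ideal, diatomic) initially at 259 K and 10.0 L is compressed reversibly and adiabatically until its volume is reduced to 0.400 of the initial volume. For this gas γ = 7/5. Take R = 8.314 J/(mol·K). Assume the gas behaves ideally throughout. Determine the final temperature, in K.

374 K

P₁ = nRT₁/V₁ = 2.55×8.314×259/10.0 = 549 kPa.
Adiabatic: TV^(γ−1) = const ⇒ T₂ = 259×(2.50)^0.400 = 374 K; PV^γ = const ⇒ P₂ = 1980 kPa.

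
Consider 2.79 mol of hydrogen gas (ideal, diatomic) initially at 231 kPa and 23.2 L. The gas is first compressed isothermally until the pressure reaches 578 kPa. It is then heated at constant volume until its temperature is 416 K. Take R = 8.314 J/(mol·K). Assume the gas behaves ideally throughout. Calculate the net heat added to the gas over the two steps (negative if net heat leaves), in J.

5810 J

T₁ = P₁V₁/(nR) = 231×23.2/(2.79×8.314) = 231 K.
Step 1 — Isothermal: T stays 231 K; PV = const ⇒ V₂ = 9.27 L, P₂ = 578 kPa.
ΔU = 0 (ideal gas, T constant).
W = nRT ln(V₂/V₁) = 2.79×8.314×231×ln(0.400) = -4920 J.
Q = ΔU + W = -4920 J.
State after step 1: P = 578 kPa, V = 9.27 L, T = 231 K.
Step 2 — Isochoric: V stays 9.27 L; P/T = const ⇒ T₂ = 416 K, P₂ = 1040 kPa.
W = 0 (no volume change).
ΔU = nCvΔT = 2.79×20.8×(416−231) = 10700 J.
Q = ΔU = 10700 J.
Net over both steps: W = -4920 J, Q = 5810 J, ΔU = 10700 J.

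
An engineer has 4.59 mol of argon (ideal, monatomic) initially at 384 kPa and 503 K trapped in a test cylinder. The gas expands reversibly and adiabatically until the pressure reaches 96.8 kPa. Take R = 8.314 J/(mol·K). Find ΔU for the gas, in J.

V₁ = nRT₁/P₁ = 4.59×8.314×503/384 = 50.0 L.
Adiabatic: T₂/T₁ = (P₂/P₁)^((γ−1)/γ) ⇒ T₂ = 503×(0.252)^0.400 = 290 K; V₂ = 114 L.
For an ideal gas ΔU = nCvΔT with Cv = (3/2)R = 12.5 J/(mol·K).
ΔU = 4.59×12.5×(290−503) = -12200 J.

-12200 J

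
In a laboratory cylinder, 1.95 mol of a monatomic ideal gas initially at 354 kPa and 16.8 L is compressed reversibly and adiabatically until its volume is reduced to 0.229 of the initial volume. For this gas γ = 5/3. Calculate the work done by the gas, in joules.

T₁ = P₁V₁/(nR) = 354×16.8/(1.95×8.314) = 367 K.
Adiabatic: TV^(γ−1) = const ⇒ T₂ = 367×(4.37)^0.667 = 980 K; PV^γ = const ⇒ P₂ = 4130 kPa.
ΔU = nCvΔT = 1.95×12.5×(980−367) = 14900 J.
Q = 0 for an adiabatic process, so W = −ΔU = -14900 J.

-14900 J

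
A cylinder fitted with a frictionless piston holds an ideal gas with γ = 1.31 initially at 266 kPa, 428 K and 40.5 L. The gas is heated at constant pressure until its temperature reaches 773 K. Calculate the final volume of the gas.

73.1 L

Isobaric: P stays 266 kPa; V/T = const ⇒ T₂ = 773 K, V₂ = 73.1 L.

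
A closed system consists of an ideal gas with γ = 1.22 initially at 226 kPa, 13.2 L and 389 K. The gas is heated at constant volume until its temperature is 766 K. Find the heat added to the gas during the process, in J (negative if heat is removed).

13100 J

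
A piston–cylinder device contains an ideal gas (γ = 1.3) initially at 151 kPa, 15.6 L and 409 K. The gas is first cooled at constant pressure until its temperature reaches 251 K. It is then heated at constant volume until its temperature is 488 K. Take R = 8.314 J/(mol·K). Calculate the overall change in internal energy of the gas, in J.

1520 J

n = P₁V₁/(RT₁) = 151×15.6/(8.314×409) = 0.693 mol.
Step 1 — Isobaric: P stays 151 kPa; V/T = const ⇒ T₂ = 251 K, V₂ = 9.57 L.
W = PΔV = 151×(9.57−15.6) kPa·L = -910 J.
ΔU = nCvΔT = 0.693×27.7×(251−409) = -3030 J.
Q = ΔU + W = nCpΔT = -3940 J.
State after step 1: P = 151 kPa, V = 9.57 L, T = 251 K.
Step 2 — Isochoric: V stays 9.57 L; P/T = const ⇒ T₂ = 488 K, P₂ = 294 kPa.
W = 0 (no volume change).
ΔU = nCvΔT = 0.693×27.7×(488−251) = 4550 J.
Q = ΔU = 4550 J.
Net over both steps: W = -910 J, Q = 607 J, ΔU = 1520 J.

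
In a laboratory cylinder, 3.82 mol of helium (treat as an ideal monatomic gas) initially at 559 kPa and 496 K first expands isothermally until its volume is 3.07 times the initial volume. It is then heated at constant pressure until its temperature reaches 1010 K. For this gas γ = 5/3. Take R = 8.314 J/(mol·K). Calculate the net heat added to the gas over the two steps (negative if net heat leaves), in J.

58500 J

V₁ = nRT₁/P₁ = 3.82×8.314×496/559 = 28.2 L.
Step 1 — Isothermal: T stays 496 K; PV = const ⇒ V₂ = 86.5 L, P₂ = 182 kPa.
ΔU = 0 (ideal gas, T constant).
W = nRT ln(V₂/V₁) = 3.82×8.314×496×ln(3.07) = 17700 J.
Q = ΔU + W = 17700 J.
State after step 1: P = 182 kPa, V = 86.5 L, T = 496 K.
Step 2 — Isobaric: P stays 182 kPa; V/T = const ⇒ T₂ = 1010 K, V₂ = 176 L.
W = PΔV = 182×(176−86.5) kPa·L = 16300 J.
ΔU = nCvΔT = 3.82×12.5×(1010−496) = 24500 J.
Q = ΔU + W = nCpΔT = 40800 J.
Net over both steps: W = 34000 J, Q = 58500 J, ΔU = 24500 J.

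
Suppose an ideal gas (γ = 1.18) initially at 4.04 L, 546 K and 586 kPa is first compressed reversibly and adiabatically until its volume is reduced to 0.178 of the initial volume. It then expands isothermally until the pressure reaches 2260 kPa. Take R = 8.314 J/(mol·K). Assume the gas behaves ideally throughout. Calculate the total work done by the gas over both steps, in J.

-2570 J

n = P₁V₁/(RT₁) = 586×4.04/(8.314×546) = 0.522 mol.
Step 1 — Adiabatic: TV^(γ−1) = const ⇒ T₂ = 546×(5.62)^0.180 = 745 K; PV^γ = const ⇒ P₂ = 4490 kPa.
ΔU = nCvΔT = 0.522×46.2×(745−546) = 4790 J.
Q = 0 for an adiabatic process, so W = −ΔU = -4790 J.
State after step 1: P = 4490 kPa, V = 0.719 L, T = 745 K.
Step 2 — Isothermal: T stays 745 K; PV = const ⇒ V₂ = 1.43 L, P₂ = 2260 kPa.
ΔU = 0 (ideal gas, T constant).
W = nRT ln(V₂/V₁) = 0.522×8.314×745×ln(1.99) = 2220 J.
Q = ΔU + W = 2220 J.
Net over both steps: W = -2570 J, Q = 2220 J, ΔU = 4790 J.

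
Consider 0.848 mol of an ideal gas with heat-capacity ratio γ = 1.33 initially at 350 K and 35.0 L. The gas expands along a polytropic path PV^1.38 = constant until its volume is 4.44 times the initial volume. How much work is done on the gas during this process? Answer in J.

-2810 J

P₁ = nRT₁/V₁ = 0.848×8.314×350/35.0 = 70.5 kPa.
Polytropic n=1.38: T₂ = T₁(V₁/V₂)^(n−1) = 350×(0.225)^0.38 = 199 K; P₂ = P₁(V₁/V₂)^n = 9.01 kPa.
W = (P₁V₁−P₂V₂)/(n−1) = (70.5×35.0−9.01×155)/0.38 = 2810 J.
Work done on the gas = −W_by = -2810 J.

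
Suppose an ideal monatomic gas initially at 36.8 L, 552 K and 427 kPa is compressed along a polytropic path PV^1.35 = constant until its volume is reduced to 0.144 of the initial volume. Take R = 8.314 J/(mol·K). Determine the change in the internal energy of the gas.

n = P₁V₁/(RT₁) = 427×36.8/(8.314×552) = 3.42 mol.
Polytropic n=1.35: T₂ = T₁(V₁/V₂)^(n−1) = 552×(6.94)^0.35 = 1090 K; P₂ = P₁(V₁/V₂)^n = 5840 kPa.
For an ideal gas ΔU = nCvΔT with Cv = (3/2)R = 12.5 J/(mol·K).
ΔU = 3.42×12.5×(1090−552) = 22900 J.

22900 J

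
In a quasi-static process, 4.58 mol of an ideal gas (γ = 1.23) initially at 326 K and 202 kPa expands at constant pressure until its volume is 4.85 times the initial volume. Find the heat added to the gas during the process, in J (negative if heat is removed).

256000 J

V₁ = nRT₁/P₁ = 4.58×8.314×326/202 = 61.5 L.
Isobaric: P stays 202 kPa; V/T = const ⇒ T₂ = 1580 K, V₂ = 298 L.
W = PΔV = 202×(298−61.5) kPa·L = 47800 J.
ΔU = nCvΔT = 4.58×36.1×(1580−326) = 208000 J.
Q = ΔU + W = nCpΔT = 256000 J.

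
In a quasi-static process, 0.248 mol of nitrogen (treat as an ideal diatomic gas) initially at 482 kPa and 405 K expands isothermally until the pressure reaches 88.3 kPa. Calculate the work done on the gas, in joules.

-1420 J

V₁ = nRT₁/P₁ = 0.248×8.314×405/482 = 1.73 L.
Isothermal: T stays 405 K; PV = const ⇒ V₂ = 9.46 L, P₂ = 88.3 kPa.
W = nRT ln(V₂/V₁) = 0.248×8.314×405×ln(5.46) = 1420 J.
Work done on the gas = −W_by = -1420 J.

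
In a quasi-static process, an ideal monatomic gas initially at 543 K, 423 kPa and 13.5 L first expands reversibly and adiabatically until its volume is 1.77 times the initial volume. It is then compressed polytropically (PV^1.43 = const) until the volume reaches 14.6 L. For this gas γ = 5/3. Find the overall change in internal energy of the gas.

-1330 J

n = P₁V₁/(RT₁) = 423×13.5/(8.314×543) = 1.26 mol.
Step 1 — Adiabatic: TV^(γ−1) = const ⇒ T₂ = 543×(0.565)^0.667 = 371 K; PV^γ = const ⇒ P₂ = 163 kPa.
ΔU = nCvΔT = 1.26×12.5×(371−543) = -2710 J.
Q = 0 for an adiabatic process, so W = −ΔU = 2710 J.
State after step 1: P = 163 kPa, V = 23.9 L, T = 371 K.
Step 2 — Polytropic n=1.43: T₂ = T₁(V₁/V₂)^(n−1) = 371×(1.64)^0.43 = 459 K; P₂ = P₁(V₁/V₂)^n = 330 kPa.
W = (P₁V₁−P₂V₂)/(n−1) = (163×23.9−330×14.6)/0.43 = -2140 J.
ΔU = nCvΔT = 1.26×12.5×(459−371) = 1380 J.
Q = ΔU + W = -760 J.
Net over both steps: W = 570 J, Q = -760 J, ΔU = -1330 J.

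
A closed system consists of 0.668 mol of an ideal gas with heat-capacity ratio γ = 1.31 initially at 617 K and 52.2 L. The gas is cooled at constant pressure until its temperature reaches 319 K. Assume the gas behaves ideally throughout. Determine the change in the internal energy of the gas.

P₁ = nRT₁/V₁ = 0.668×8.314×617/52.2 = 65.6 kPa.
Isobaric: P stays 65.6 kPa; V/T = const ⇒ T₂ = 319 K, V₂ = 27.0 L.
For an ideal gas ΔU = nCvΔT with Cv = R/(γ−1) = 26.8 J/(mol·K).
ΔU = 0.668×26.8×(319−617) = -5340 J.

-5340 J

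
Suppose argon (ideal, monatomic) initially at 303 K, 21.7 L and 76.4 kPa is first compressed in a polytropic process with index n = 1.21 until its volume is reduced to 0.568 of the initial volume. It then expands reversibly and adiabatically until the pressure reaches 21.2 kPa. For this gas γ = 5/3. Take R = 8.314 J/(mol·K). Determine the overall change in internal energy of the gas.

-1210 J

n = P₁V₁/(RT₁) = 76.4×21.7/(8.314×303) = 0.658 mol.
Step 1 — Polytropic n=1.21: T₂ = T₁(V₁/V₂)^(n−1) = 303×(1.76)^0.21 = 341 K; P₂ = P₁(V₁/V₂)^n = 151 kPa.
W = (P₁V₁−P₂V₂)/(n−1) = (76.4×21.7−151×12.3)/0.21 = -996 J.
ΔU = nCvΔT = 0.658×12.5×(341−303) = 314 J.
Q = ΔU + W = -682 J.
State after step 1: P = 151 kPa, V = 12.3 L, T = 341 K.
Step 2 — Adiabatic: T₂/T₁ = (P₂/P₁)^((γ−1)/γ) ⇒ T₂ = 341×(0.140)^0.400 = 155 K; V₂ = 40.1 L.
ΔU = nCvΔT = 0.658×12.5×(155−341) = -1530 J.
Q = 0 for an adiabatic process, so W = −ΔU = 1530 J.
Net over both steps: W = 529 J, Q = -682 J, ΔU = -1210 J.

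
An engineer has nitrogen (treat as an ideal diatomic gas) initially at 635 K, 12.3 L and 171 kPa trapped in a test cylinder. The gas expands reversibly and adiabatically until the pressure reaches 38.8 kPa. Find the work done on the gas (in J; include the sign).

-1820 J

n = P₁V₁/(RT₁) = 171×12.3/(8.314×635) = 0.398 mol.
Adiabatic: T₂/T₁ = (P₂/P₁)^((γ−1)/γ) ⇒ T₂ = 635×(0.227)^0.286 = 416 K; V₂ = 35.5 L.
ΔU = nCvΔT = 0.398×20.8×(416−635) = -1820 J.
Q = 0 for an adiabatic process, so W = −ΔU = 1820 J.
Work done on the gas = −W_by = -1820 J.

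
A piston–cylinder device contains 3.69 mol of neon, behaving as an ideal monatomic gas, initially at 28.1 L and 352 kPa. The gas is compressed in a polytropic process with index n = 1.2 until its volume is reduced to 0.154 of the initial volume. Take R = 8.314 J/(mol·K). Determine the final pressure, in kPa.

3320 kPa

T₁ = P₁V₁/(nR) = 352×28.1/(3.69×8.314) = 322 K.
Polytropic n=1.2: T₂ = T₁(V₁/V₂)^(n−1) = 322×(6.49)^0.20 = 469 K; P₂ = P₁(V₁/V₂)^n = 3320 kPa.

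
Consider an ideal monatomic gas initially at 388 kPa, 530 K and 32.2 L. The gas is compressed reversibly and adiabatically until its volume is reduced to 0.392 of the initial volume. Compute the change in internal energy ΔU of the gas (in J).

n = P₁V₁/(RT₁) = 388×32.2/(8.314×530) = 2.84 mol.
Adiabatic: TV^(γ−1) = const ⇒ T₂ = 530×(2.55)^0.667 = 990 K; PV^γ = const ⇒ P₂ = 1850 kPa.
For an ideal gas ΔU = nCvΔT with Cv = (3/2)R = 12.5 J/(mol·K).
ΔU = 2.84×12.5×(990−530) = 16200 J.

16200 J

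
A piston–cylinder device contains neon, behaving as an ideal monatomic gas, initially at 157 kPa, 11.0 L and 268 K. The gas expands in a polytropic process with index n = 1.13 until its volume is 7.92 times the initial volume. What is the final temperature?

Polytropic n=1.13: T₂ = T₁(V₁/V₂)^(n−1) = 268×(0.126)^0.13 = 205 K; P₂ = P₁(V₁/V₂)^n = 15.1 kPa.

205 K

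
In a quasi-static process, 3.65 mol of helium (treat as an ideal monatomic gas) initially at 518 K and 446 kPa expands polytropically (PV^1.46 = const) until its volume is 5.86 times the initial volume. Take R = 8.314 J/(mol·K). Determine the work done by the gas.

V₁ = nRT₁/P₁ = 3.65×8.314×518/446 = 35.2 L.
Polytropic n=1.46: T₂ = T₁(V₁/V₂)^(n−1) = 518×(0.171)^0.46 = 230 K; P₂ = P₁(V₁/V₂)^n = 33.7 kPa.
W = (P₁V₁−P₂V₂)/(n−1) = (446×35.2−33.7×207)/0.46 = 19000 J.

19000 J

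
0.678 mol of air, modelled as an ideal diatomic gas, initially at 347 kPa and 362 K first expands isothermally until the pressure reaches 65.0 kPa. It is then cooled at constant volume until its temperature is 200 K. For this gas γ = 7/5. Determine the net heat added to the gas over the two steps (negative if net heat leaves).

1130 J

V₁ = nRT₁/P₁ = 0.678×8.314×362/347 = 5.88 L.
Step 1 — Isothermal: T stays 362 K; PV = const ⇒ V₂ = 31.4 L, P₂ = 65.0 kPa.
ΔU = 0 (ideal gas, T constant).
W = nRT ln(V₂/V₁) = 0.678×8.314×362×ln(5.34) = 3420 J.
Q = ΔU + W = 3420 J.
State after step 1: P = 65.0 kPa, V = 31.4 L, T = 362 K.
Step 2 — Isochoric: V stays 31.4 L; P/T = const ⇒ T₂ = 200 K, P₂ = 35.9 kPa.
W = 0 (no volume change).
ΔU = nCvΔT = 0.678×20.8×(200−362) = -2280 J.
Q = ΔU = -2280 J.
Net over both steps: W = 3420 J, Q = 1130 J, ΔU = -2280 J.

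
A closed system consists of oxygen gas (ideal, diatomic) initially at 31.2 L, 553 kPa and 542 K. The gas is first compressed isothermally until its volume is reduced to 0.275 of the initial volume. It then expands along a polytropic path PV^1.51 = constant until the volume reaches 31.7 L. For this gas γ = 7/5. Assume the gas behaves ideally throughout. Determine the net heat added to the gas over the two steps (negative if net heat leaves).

n = P₁V₁/(RT₁) = 553×31.2/(8.314×542) = 3.83 mol.
Step 1 — Isothermal: T stays 542 K; PV = const ⇒ V₂ = 8.58 L, P₂ = 2010 kPa.
ΔU = 0 (ideal gas, T constant).
W = nRT ln(V₂/V₁) = 3.83×8.314×542×ln(0.275) = -22300 J.
Q = ΔU + W = -22300 J.
State after step 1: P = 2010 kPa, V = 8.58 L, T = 542 K.
Step 2 — Polytropic n=1.51: T₂ = T₁(V₁/V₂)^(n−1) = 542×(0.271)^0.51 = 278 K; P₂ = P₁(V₁/V₂)^n = 279 kPa.
W = (P₁V₁−P₂V₂)/(n−1) = (2010×8.58−279×31.7)/0.51 = 16500 J.
ΔU = nCvΔT = 3.83×20.8×(278−542) = -21000 J.
Q = ΔU + W = -4530 J.
Net over both steps: W = -5820 J, Q = -26800 J, ΔU = -21000 J.

-26800 J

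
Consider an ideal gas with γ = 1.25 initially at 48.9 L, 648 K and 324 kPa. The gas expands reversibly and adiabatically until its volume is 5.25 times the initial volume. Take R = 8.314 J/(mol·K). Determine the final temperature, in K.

Adiabatic: TV^(γ−1) = const ⇒ T₂ = 648×(0.190)^0.250 = 428 K; PV^γ = const ⇒ P₂ = 40.8 kPa.

428 K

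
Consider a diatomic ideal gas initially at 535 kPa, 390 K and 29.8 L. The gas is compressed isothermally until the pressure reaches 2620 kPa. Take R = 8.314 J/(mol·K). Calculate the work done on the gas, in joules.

n = P₁V₁/(RT₁) = 535×29.8/(8.314×390) = 4.92 mol.
Isothermal: T stays 390 K; PV = const ⇒ V₂ = 6.09 L, P₂ = 2620 kPa.
W = nRT ln(V₂/V₁) = 4.92×8.314×390×ln(0.204) = -25300 J.
Work done on the gas = −W_by = 25300 J.

25300 J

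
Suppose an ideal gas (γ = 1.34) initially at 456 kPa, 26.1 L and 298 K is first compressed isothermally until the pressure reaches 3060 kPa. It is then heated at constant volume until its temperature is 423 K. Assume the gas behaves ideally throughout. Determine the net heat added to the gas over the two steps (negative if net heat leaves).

-7970 J

n = P₁V₁/(RT₁) = 456×26.1/(8.314×298) = 4.80 mol.
Step 1 — Isothermal: T stays 298 K; PV = const ⇒ V₂ = 3.89 L, P₂ = 3060 kPa.
ΔU = 0 (ideal gas, T constant).
W = nRT ln(V₂/V₁) = 4.80×8.314×298×ln(0.149) = -22700 J.
Q = ΔU + W = -22700 J.
State after step 1: P = 3060 kPa, V = 3.89 L, T = 298 K.
Step 2 — Isochoric: V stays 3.89 L; P/T = const ⇒ T₂ = 423 K, P₂ = 4340 kPa.
W = 0 (no volume change).
ΔU = nCvΔT = 4.80×24.5×(423−298) = 14700 J.
Q = ΔU = 14700 J.
Net over both steps: W = -22700 J, Q = -7970 J, ΔU = 14700 J.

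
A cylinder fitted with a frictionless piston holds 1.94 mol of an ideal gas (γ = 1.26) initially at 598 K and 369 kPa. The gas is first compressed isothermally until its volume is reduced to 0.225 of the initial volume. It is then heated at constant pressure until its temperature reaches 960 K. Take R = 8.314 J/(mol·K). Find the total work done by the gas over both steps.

-8550 J

V₁ = nRT₁/P₁ = 1.94×8.314×598/369 = 26.1 L.
Step 1 — Isothermal: T stays 598 K; PV = const ⇒ V₂ = 5.88 L, P₂ = 1640 kPa.
ΔU = 0 (ideal gas, T constant).
W = nRT ln(V₂/V₁) = 1.94×8.314×598×ln(0.225) = -14400 J.
Q = ΔU + W = -14400 J.
State after step 1: P = 1640 kPa, V = 5.88 L, T = 598 K.
Step 2 — Isobaric: P stays 1640 kPa; V/T = const ⇒ T₂ = 960 K, V₂ = 9.44 L.
W = PΔV = 1640×(9.44−5.88) kPa·L = 5840 J.
ΔU = nCvΔT = 1.94×32.0×(960−598) = 22500 J.
Q = ΔU + W = nCpΔT = 28300 J.
Net over both steps: W = -8550 J, Q = 13900 J, ΔU = 22500 J.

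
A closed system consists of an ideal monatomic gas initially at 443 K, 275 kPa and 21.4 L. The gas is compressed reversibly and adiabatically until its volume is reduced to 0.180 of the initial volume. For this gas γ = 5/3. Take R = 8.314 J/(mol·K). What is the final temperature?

1390 K

Adiabatic: TV^(γ−1) = const ⇒ T₂ = 443×(5.56)^0.667 = 1390 K; PV^γ = const ⇒ P₂ = 4790 kPa.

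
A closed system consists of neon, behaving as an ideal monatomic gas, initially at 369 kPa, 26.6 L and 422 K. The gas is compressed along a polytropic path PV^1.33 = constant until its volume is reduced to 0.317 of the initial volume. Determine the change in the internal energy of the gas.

6790 J

n = P₁V₁/(RT₁) = 369×26.6/(8.314×422) = 2.80 mol.
Polytropic n=1.33: T₂ = T₁(V₁/V₂)^(n−1) = 422×(3.15)^0.33 = 617 K; P₂ = P₁(V₁/V₂)^n = 1700 kPa.
For an ideal gas ΔU = nCvΔT with Cv = (3/2)R = 12.5 J/(mol·K).
ΔU = 2.80×12.5×(617−422) = 6790 J.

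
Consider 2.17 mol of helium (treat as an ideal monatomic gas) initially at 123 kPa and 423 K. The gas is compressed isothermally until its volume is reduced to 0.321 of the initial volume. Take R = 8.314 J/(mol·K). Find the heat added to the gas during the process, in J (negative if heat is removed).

-8670 J

V₁ = nRT₁/P₁ = 2.17×8.314×423/123 = 62.0 L.
Isothermal: T stays 423 K; PV = const ⇒ V₂ = 19.9 L, P₂ = 383 kPa.
ΔU = 0 (ideal gas, T constant).
W = nRT ln(V₂/V₁) = 2.17×8.314×423×ln(0.321) = -8670 J.
Q = ΔU + W = -8670 J.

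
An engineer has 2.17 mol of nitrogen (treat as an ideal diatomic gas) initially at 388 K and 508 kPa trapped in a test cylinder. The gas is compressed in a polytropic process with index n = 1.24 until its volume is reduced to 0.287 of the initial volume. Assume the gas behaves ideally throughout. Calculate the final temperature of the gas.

524 K

V₁ = nRT₁/P₁ = 2.17×8.314×388/508 = 13.8 L.
Polytropic n=1.24: T₂ = T₁(V₁/V₂)^(n−1) = 388×(3.48)^0.24 = 524 K; P₂ = P₁(V₁/V₂)^n = 2390 kPa.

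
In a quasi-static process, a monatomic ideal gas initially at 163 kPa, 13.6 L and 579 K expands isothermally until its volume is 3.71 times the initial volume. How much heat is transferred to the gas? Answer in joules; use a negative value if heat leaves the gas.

2910 J

n = P₁V₁/(RT₁) = 163×13.6/(8.314×579) = 0.461 mol.
Isothermal: T stays 579 K; PV = const ⇒ V₂ = 50.5 L, P₂ = 43.9 kPa.
ΔU = 0 (ideal gas, T constant).
W = nRT ln(V₂/V₁) = 0.461×8.314×579×ln(3.71) = 2910 J.
Q = ΔU + W = 2910 J.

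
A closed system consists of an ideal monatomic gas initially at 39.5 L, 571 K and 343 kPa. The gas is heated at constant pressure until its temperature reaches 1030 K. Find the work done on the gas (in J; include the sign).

-10900 J

n = P₁V₁/(RT₁) = 343×39.5/(8.314×571) = 2.85 mol.
Isobaric: P stays 343 kPa; V/T = const ⇒ T₂ = 1030 K, V₂ = 71.3 L.
W = PΔV = 343×(71.3−39.5) kPa·L = 10900 J.
Work done on the gas = −W_by = -10900 J.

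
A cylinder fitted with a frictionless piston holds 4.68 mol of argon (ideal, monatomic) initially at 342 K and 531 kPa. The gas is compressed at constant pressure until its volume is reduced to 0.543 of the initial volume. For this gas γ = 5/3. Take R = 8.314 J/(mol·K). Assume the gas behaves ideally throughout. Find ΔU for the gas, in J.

-9120 J

V₁ = nRT₁/P₁ = 4.68×8.314×342/531 = 25.1 L.
Isobaric: P stays 531 kPa; V/T = const ⇒ T₂ = 186 K, V₂ = 13.6 L.
For an ideal gas ΔU = nCvΔT with Cv = (3/2)R = 12.5 J/(mol·K).
ΔU = 4.68×12.5×(186−342) = -9120 J.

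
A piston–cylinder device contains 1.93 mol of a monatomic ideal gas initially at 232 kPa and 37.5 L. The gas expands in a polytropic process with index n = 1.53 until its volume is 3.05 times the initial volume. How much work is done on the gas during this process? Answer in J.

T₁ = P₁V₁/(nR) = 232×37.5/(1.93×8.314) = 542 K.
Polytropic n=1.53: T₂ = T₁(V₁/V₂)^(n−1) = 542×(0.328)^0.53 = 300 K; P₂ = P₁(V₁/V₂)^n = 42.1 kPa.
W = (P₁V₁−P₂V₂)/(n−1) = (232×37.5−42.1×114)/0.53 = 7330 J.
Work done on the gas = −W_by = -7330 J.

-7330 J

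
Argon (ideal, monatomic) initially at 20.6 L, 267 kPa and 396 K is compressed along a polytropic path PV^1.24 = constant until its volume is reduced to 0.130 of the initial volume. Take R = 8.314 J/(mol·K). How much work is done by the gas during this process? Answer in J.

-14500 J

n = P₁V₁/(RT₁) = 267×20.6/(8.314×396) = 1.67 mol.
Polytropic n=1.24: T₂ = T₁(V₁/V₂)^(n−1) = 396×(7.69)^0.24 = 646 K; P₂ = P₁(V₁/V₂)^n = 3350 kPa.
W = (P₁V₁−P₂V₂)/(n−1) = (267×20.6−3350×2.68)/0.24 = -14500 J.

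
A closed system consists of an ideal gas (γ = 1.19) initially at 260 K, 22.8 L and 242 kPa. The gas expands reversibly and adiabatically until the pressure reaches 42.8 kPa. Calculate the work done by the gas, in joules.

7020 J

n = P₁V₁/(RT₁) = 242×22.8/(8.314×260) = 2.55 mol.
Adiabatic: T₂/T₁ = (P₂/P₁)^((γ−1)/γ) ⇒ T₂ = 260×(0.177)^0.160 = 197 K; V₂ = 97.8 L.
ΔU = nCvΔT = 2.55×43.8×(197−260) = -7020 J.
Q = 0 for an adiabatic process, so W = −ΔU = 7020 J.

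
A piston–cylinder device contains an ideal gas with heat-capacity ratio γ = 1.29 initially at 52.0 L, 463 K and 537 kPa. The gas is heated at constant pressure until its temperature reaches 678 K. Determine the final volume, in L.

Isobaric: P stays 537 kPa; V/T = const ⇒ T₂ = 678 K, V₂ = 76.1 L.

76.1 L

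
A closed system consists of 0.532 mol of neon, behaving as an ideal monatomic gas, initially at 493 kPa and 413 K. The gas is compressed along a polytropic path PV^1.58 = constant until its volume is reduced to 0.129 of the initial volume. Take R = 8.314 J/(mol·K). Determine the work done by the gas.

V₁ = nRT₁/P₁ = 0.532×8.314×413/493 = 3.71 L.
Polytropic n=1.58: T₂ = T₁(V₁/V₂)^(n−1) = 413×(7.75)^0.58 = 1350 K; P₂ = P₁(V₁/V₂)^n = 12500 kPa.
W = (P₁V₁−P₂V₂)/(n−1) = (493×3.71−12500×0.478)/0.58 = -7180 J.

-7180 J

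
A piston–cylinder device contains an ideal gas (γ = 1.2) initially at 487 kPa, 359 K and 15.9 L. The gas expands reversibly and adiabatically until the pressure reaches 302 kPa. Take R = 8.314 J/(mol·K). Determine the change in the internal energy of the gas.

-2960 J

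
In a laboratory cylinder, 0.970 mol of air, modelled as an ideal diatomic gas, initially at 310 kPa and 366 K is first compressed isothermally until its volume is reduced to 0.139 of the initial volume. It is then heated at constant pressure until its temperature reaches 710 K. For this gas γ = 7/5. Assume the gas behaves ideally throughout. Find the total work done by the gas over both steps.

-3050 J

V₁ = nRT₁/P₁ = 0.970×8.314×366/310 = 9.52 L.
Step 1 — Isothermal: T stays 366 K; PV = const ⇒ V₂ = 1.32 L, P₂ = 2230 kPa.
ΔU = 0 (ideal gas, T constant).
W = nRT ln(V₂/V₁) = 0.970×8.314×366×ln(0.139) = -5820 J.
Q = ΔU + W = -5820 J.
State after step 1: P = 2230 kPa, V = 1.32 L, T = 366 K.
Step 2 — Isobaric: P stays 2230 kPa; V/T = const ⇒ T₂ = 710 K, V₂ = 2.57 L.
W = PΔV = 2230×(2.57−1.32) kPa·L = 2770 J.
ΔU = nCvΔT = 0.970×20.8×(710−366) = 6940 J.
Q = ΔU + W = nCpΔT = 9710 J.
Net over both steps: W = -3050 J, Q = 3890 J, ΔU = 6940 J.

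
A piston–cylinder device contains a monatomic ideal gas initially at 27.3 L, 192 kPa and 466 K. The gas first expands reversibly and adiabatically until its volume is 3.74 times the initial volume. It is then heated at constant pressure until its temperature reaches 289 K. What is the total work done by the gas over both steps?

5670 J

n = P₁V₁/(RT₁) = 192×27.3/(8.314×466) = 1.35 mol.
Step 1 — Adiabatic: TV^(γ−1) = const ⇒ T₂ = 466×(0.267)^0.667 = 193 K; PV^γ = const ⇒ P₂ = 21.3 kPa.
ΔU = nCvΔT = 1.35×12.5×(193−466) = -4600 J.
Q = 0 for an adiabatic process, so W = −ΔU = 4600 J.
State after step 1: P = 21.3 kPa, V = 102 L, T = 193 K.
Step 2 — Isobaric: P stays 21.3 kPa; V/T = const ⇒ T₂ = 289 K, V₂ = 153 L.
W = PΔV = 21.3×(153−102) kPa·L = 1080 J.
ΔU = nCvΔT = 1.35×12.5×(289−193) = 1610 J.
Q = ΔU + W = nCpΔT = 2690 J.
Net over both steps: W = 5670 J, Q = 2690 J, ΔU = -2990 J.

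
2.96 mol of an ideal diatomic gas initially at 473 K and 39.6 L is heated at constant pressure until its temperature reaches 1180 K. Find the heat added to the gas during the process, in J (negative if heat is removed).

60900 J

P₁ = nRT₁/V₁ = 2.96×8.314×473/39.6 = 294 kPa.
Isobaric: P stays 294 kPa; V/T = const ⇒ T₂ = 1180 K, V₂ = 98.8 L.
W = PΔV = 294×(98.8−39.6) kPa·L = 17400 J.
ΔU = nCvΔT = 2.96×20.8×(1180−473) = 43500 J.
Q = ΔU + W = nCpΔT = 60900 J.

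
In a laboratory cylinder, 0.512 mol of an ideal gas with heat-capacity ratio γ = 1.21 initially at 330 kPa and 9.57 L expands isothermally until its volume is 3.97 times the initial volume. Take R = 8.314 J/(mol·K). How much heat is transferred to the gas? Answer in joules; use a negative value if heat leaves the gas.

T₁ = P₁V₁/(nR) = 330×9.57/(0.512×8.314) = 742 K.
Isothermal: T stays 742 K; PV = const ⇒ V₂ = 38.0 L, P₂ = 83.1 kPa.
ΔU = 0 (ideal gas, T constant).
W = nRT ln(V₂/V₁) = 0.512×8.314×742×ln(3.97) = 4350 J.
Q = ΔU + W = 4350 J.

4350 J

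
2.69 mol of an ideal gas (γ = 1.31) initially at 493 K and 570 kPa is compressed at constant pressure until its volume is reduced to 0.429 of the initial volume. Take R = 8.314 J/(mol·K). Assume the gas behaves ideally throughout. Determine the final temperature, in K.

211 K

V₁ = nRT₁/P₁ = 2.69×8.314×493/570 = 19.3 L.
Isobaric: P stays 570 kPa; V/T = const ⇒ T₂ = 211 K, V₂ = 8.30 L.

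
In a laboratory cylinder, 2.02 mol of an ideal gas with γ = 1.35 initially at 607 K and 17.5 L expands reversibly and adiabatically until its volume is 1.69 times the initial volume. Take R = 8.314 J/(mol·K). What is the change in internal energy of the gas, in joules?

-4890 J

P₁ = nRT₁/V₁ = 2.02×8.314×607/17.5 = 583 kPa.
Adiabatic: TV^(γ−1) = const ⇒ T₂ = 607×(0.592)^0.350 = 505 K; PV^γ = const ⇒ P₂ = 287 kPa.
For an ideal gas ΔU = nCvΔT with Cv = R/(γ−1) = 23.8 J/(mol·K).
ΔU = 2.02×23.8×(505−607) = -4890 J.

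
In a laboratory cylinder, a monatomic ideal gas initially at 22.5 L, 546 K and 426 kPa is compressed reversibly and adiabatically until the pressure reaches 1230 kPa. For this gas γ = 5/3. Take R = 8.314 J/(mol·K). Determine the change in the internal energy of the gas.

7600 J

n = P₁V₁/(RT₁) = 426×22.5/(8.314×546) = 2.11 mol.
Adiabatic: T₂/T₁ = (P₂/P₁)^((γ−1)/γ) ⇒ T₂ = 546×(2.89)^0.400 = 834 K; V₂ = 11.9 L.
For an ideal gas ΔU = nCvΔT with Cv = (3/2)R = 12.5 J/(mol·K).
ΔU = 2.11×12.5×(834−546) = 7600 J.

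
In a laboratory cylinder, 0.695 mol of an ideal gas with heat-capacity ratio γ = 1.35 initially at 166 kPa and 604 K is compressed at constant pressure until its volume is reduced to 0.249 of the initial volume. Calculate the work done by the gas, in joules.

V₁ = nRT₁/P₁ = 0.695×8.314×604/166 = 21.0 L.
Isobaric: P stays 166 kPa; V/T = const ⇒ T₂ = 150 K, V₂ = 5.24 L.
W = PΔV = 166×(5.24−21.0) kPa·L = -2620 J.

-2620 J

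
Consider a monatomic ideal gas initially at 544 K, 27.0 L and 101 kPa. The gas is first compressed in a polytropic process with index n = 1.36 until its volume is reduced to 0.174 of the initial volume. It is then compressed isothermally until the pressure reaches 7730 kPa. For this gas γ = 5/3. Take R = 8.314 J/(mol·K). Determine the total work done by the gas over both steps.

n = P₁V₁/(RT₁) = 101×27.0/(8.314×544) = 0.603 mol.
Step 1 — Polytropic n=1.36: T₂ = T₁(V₁/V₂)^(n−1) = 544×(5.75)^0.36 = 1020 K; P₂ = P₁(V₁/V₂)^n = 1090 kPa.
W = (P₁V₁−P₂V₂)/(n−1) = (101×27.0−1090×4.70)/0.36 = -6640 J.
ΔU = nCvΔT = 0.603×12.5×(1020−544) = 3590 J.
Q = ΔU + W = -3050 J.
State after step 1: P = 1090 kPa, V = 4.70 L, T = 1020 K.
Step 2 — Isothermal: T stays 1020 K; PV = const ⇒ V₂ = 0.662 L, P₂ = 7730 kPa.
ΔU = 0 (ideal gas, T constant).
W = nRT ln(V₂/V₁) = 0.603×8.314×1020×ln(0.141) = -10000 J.
Q = ΔU + W = -10000 J.
Net over both steps: W = -16700 J, Q = -13100 J, ΔU = 3590 J.

-16700 J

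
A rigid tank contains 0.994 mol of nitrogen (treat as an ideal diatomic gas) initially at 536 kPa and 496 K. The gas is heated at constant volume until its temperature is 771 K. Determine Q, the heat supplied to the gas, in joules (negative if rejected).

5680 J

V₁ = nRT₁/P₁ = 0.994×8.314×496/536 = 7.65 L.
Isochoric: V stays 7.65 L; P/T = const ⇒ T₂ = 771 K, P₂ = 833 kPa.
W = 0 (no volume change).
ΔU = nCvΔT = 0.994×20.8×(771−496) = 5680 J.
Q = ΔU = 5680 J.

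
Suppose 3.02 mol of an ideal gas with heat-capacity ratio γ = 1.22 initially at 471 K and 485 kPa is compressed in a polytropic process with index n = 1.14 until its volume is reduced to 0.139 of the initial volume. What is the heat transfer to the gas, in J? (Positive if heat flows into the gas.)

V₁ = nRT₁/P₁ = 3.02×8.314×471/485 = 24.4 L.
Polytropic n=1.14: T₂ = T₁(V₁/V₂)^(n−1) = 471×(7.19)^0.14 = 621 K; P₂ = P₁(V₁/V₂)^n = 4600 kPa.
W = (P₁V₁−P₂V₂)/(n−1) = (485×24.4−4600×3.39)/0.14 = -26900 J.
ΔU = nCvΔT = 3.02×37.8×(621−471) = 17100 J.
Q = ΔU + W = -9770 J.

-9770 J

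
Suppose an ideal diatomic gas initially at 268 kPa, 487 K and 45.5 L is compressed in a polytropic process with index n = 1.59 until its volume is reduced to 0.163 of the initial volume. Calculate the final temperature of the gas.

Polytropic n=1.59: T₂ = T₁(V₁/V₂)^(n−1) = 487×(6.13)^0.59 = 1420 K; P₂ = P₁(V₁/V₂)^n = 4790 kPa.

1420 K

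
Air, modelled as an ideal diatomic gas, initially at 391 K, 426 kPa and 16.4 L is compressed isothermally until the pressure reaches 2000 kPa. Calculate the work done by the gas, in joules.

-10800 J

n = P₁V₁/(RT₁) = 426×16.4/(8.314×391) = 2.15 mol.
Isothermal: T stays 391 K; PV = const ⇒ V₂ = 3.49 L, P₂ = 2000 kPa.
W = nRT ln(V₂/V₁) = 2.15×8.314×391×ln(0.213) = -10800 J.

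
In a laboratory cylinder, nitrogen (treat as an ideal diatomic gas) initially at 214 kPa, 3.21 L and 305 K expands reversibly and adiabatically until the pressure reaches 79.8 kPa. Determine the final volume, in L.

Adiabatic: T₂/T₁ = (P₂/P₁)^((γ−1)/γ) ⇒ T₂ = 305×(0.373)^0.286 = 230 K; V₂ = 6.49 L.

6.49 L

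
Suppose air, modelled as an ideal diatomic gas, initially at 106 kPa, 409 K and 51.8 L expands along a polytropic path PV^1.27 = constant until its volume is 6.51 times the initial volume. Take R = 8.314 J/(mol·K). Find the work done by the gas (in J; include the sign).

8070 J

n = P₁V₁/(RT₁) = 106×51.8/(8.314×409) = 1.61 mol.
Polytropic n=1.27: T₂ = T₁(V₁/V₂)^(n−1) = 409×(0.154)^0.27 = 247 K; P₂ = P₁(V₁/V₂)^n = 9.82 kPa.
W = (P₁V₁−P₂V₂)/(n−1) = (106×51.8−9.82×337)/0.27 = 8070 J.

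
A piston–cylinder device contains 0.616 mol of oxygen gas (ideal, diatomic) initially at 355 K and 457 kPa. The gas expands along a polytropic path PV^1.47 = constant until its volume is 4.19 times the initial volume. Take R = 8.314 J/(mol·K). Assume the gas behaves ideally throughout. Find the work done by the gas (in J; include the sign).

V₁ = nRT₁/P₁ = 0.616×8.314×355/457 = 3.98 L.
Polytropic n=1.47: T₂ = T₁(V₁/V₂)^(n−1) = 355×(0.239)^0.47 = 181 K; P₂ = P₁(V₁/V₂)^n = 55.6 kPa.
W = (P₁V₁−P₂V₂)/(n−1) = (457×3.98−55.6×16.7)/0.47 = 1900 J.

1900 J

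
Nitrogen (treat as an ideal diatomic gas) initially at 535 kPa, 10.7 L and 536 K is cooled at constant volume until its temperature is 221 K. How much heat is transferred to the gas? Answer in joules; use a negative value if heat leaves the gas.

n = P₁V₁/(RT₁) = 535×10.7/(8.314×536) = 1.28 mol.
Isochoric: V stays 10.7 L; P/T = const ⇒ T₂ = 221 K, P₂ = 221 kPa.
W = 0 (no volume change).
ΔU = nCvΔT = 1.28×20.8×(221−536) = -8410 J.
Q = ΔU = -8410 J.

-8410 J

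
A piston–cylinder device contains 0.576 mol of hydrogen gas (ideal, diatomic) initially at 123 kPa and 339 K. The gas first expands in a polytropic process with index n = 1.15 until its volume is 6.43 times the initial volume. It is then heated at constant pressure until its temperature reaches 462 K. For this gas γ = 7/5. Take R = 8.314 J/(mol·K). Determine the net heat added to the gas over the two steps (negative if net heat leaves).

V₁ = nRT₁/P₁ = 0.576×8.314×339/123 = 13.2 L.
Step 1 — Polytropic n=1.15: T₂ = T₁(V₁/V₂)^(n−1) = 339×(0.156)^0.15 = 256 K; P₂ = P₁(V₁/V₂)^n = 14.5 kPa.
W = (P₁V₁−P₂V₂)/(n−1) = (123×13.2−14.5×84.9)/0.15 = 2640 J.
ΔU = nCvΔT = 0.576×20.8×(256−339) = -989 J.
Q = ΔU + W = 1650 J.
State after step 1: P = 14.5 kPa, V = 84.9 L, T = 256 K.
Step 2 — Isobaric: P stays 14.5 kPa; V/T = const ⇒ T₂ = 462 K, V₂ = 153 L.
W = PΔV = 14.5×(153−84.9) kPa·L = 984 J.
ΔU = nCvΔT = 0.576×20.8×(462−256) = 2460 J.
Q = ΔU + W = nCpΔT = 3450 J.
Net over both steps: W = 3620 J, Q = 5090 J, ΔU = 1470 J.

5090 J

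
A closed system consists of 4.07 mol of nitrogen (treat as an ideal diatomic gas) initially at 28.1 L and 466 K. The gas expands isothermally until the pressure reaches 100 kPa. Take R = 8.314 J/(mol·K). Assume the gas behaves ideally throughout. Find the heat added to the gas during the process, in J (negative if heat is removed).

27200 J

P₁ = nRT₁/V₁ = 4.07×8.314×466/28.1 = 561 kPa.
Isothermal: T stays 466 K; PV = const ⇒ V₂ = 158 L, P₂ = 100 kPa.
ΔU = 0 (ideal gas, T constant).
W = nRT ln(V₂/V₁) = 4.07×8.314×466×ln(5.61) = 27200 J.
Q = ΔU + W = 27200 J.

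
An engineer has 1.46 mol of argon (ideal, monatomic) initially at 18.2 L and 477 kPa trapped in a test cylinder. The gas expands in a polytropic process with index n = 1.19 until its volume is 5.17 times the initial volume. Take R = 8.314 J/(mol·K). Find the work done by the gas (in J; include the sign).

12300 J

T₁ = P₁V₁/(nR) = 477×18.2/(1.46×8.314) = 715 K.
Polytropic n=1.19: T₂ = T₁(V₁/V₂)^(n−1) = 715×(0.193)^0.19 = 523 K; P₂ = P₁(V₁/V₂)^n = 67.5 kPa.
W = (P₁V₁−P₂V₂)/(n−1) = (477×18.2−67.5×94.1)/0.19 = 12300 J.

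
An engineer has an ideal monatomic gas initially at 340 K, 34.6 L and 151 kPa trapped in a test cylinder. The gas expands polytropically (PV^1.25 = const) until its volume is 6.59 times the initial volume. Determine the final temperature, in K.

Polytropic n=1.25: T₂ = T₁(V₁/V₂)^(n−1) = 340×(0.152)^0.25 = 212 K; P₂ = P₁(V₁/V₂)^n = 14.3 kPa.

212 K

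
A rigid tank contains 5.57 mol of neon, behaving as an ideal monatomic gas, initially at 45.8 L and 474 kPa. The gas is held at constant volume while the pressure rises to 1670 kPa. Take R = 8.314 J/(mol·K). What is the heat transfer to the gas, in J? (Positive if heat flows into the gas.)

82200 J

T₁ = P₁V₁/(nR) = 474×45.8/(5.57×8.314) = 469 K.
Isochoric: V stays 45.8 L; P/T = const ⇒ T₂ = 1650 K, P₂ = 1670 kPa.
W = 0 (no volume change).
ΔU = nCvΔT = 5.57×12.5×(1650−469) = 82200 J.
Q = ΔU = 82200 J.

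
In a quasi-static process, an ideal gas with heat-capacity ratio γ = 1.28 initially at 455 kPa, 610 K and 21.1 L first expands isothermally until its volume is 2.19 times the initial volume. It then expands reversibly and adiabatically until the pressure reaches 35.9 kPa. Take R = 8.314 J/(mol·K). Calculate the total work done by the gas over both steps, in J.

n = P₁V₁/(RT₁) = 455×21.1/(8.314×610) = 1.89 mol.
Step 1 — Isothermal: T stays 610 K; PV = const ⇒ V₂ = 46.2 L, P₂ = 208 kPa.
ΔU = 0 (ideal gas, T constant).
W = nRT ln(V₂/V₁) = 1.89×8.314×610×ln(2.19) = 7530 J.
Q = ΔU + W = 7530 J.
State after step 1: P = 208 kPa, V = 46.2 L, T = 610 K.
Step 2 — Adiabatic: T₂/T₁ = (P₂/P₁)^((γ−1)/γ) ⇒ T₂ = 610×(0.173)^0.219 = 415 K; V₂ = 182 L.
ΔU = nCvΔT = 1.89×29.7×(415−610) = -10900 J.
Q = 0 for an adiabatic process, so W = −ΔU = 10900 J.
Net over both steps: W = 18500 J, Q = 7530 J, ΔU = -10900 J.

18500 J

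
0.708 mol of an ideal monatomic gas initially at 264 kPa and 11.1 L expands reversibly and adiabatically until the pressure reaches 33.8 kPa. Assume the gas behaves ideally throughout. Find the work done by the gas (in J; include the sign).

T₁ = P₁V₁/(nR) = 264×11.1/(0.708×8.314) = 498 K.
Adiabatic: T₂/T₁ = (P₂/P₁)^((γ−1)/γ) ⇒ T₂ = 498×(0.128)^0.400 = 219 K; V₂ = 38.1 L.
ΔU = nCvΔT = 0.708×12.5×(219−498) = -2460 J.
Q = 0 for an adiabatic process, so W = −ΔU = 2460 J.

2460 J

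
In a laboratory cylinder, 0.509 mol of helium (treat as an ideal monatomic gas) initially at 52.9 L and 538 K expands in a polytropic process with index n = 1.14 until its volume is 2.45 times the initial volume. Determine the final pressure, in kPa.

15.5 kPa

P₁ = nRT₁/V₁ = 0.509×8.314×538/52.9 = 43.0 kPa.
Polytropic n=1.14: T₂ = T₁(V₁/V₂)^(n−1) = 538×(0.408)^0.14 = 475 K; P₂ = P₁(V₁/V₂)^n = 15.5 kPa.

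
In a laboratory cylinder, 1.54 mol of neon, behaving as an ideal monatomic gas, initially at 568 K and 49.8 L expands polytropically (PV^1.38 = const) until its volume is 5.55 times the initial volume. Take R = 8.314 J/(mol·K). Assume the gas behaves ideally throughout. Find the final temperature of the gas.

296 K

P₁ = nRT₁/V₁ = 1.54×8.314×568/49.8 = 146 kPa.
Polytropic n=1.38: T₂ = T₁(V₁/V₂)^(n−1) = 568×(0.180)^0.38 = 296 K; P₂ = P₁(V₁/V₂)^n = 13.7 kPa.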